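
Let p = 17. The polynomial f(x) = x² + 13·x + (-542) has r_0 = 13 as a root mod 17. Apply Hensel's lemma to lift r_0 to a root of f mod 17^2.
r_1 = 285 (mod 289)

Hensel: r_{i+1} = r_i − f(r_i)·(f′(r_i))^{-1} mod 17^{i+2}, f′(x) = 2x + 13. Iterate:
  r_0 = 13 (mod 17)
  r_1 = 285 (mod 289)
Final: r = 285 satisfies f(r) ≡ 0 mod 17^2.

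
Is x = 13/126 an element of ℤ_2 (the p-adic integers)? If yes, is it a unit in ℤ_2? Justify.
x ∉ ℤ_2 (v_2(x) = -1 < 0)

ℤ_2 = {x ∈ ℚ_2 : v_2(x) ≥ 0} and ℤ_2^× = {x ∈ ℤ_2 : v_2(x) = 0}. Here v_2(13/126) = v_2(num) − v_2(den) = -1; compare against these criteria.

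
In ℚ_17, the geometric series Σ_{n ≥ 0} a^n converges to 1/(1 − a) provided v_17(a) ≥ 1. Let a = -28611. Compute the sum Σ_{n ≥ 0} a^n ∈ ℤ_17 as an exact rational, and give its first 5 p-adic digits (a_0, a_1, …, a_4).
Σ a^n = 1/(1 − a) = 1/28612;  first 5 digits = (1, 0, 3, 11, 8)

v_17(a) = 2 ≥ 1, so the series converges in ℤ_17 to 1/(1 − a) = 1/(1 − (-28611)) = 1/28612. Expand this rational in ℤ_17: compute digits iteratively via d_i = x_i mod 17, x_{i+1} = (x_i − d_i)/17. The first 5 digits are (1, 0, 3, 11, 8).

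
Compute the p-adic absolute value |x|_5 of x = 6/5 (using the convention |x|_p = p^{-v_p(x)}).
|6/5|_5 = 5

Step 1 — compute v_5(x) by factoring powers of 5 out of the numerator and denominator: v_5(6/5) = -1. Step 2 — apply |x|_p = p^{-v_p(x)} = 5^{1} = 5.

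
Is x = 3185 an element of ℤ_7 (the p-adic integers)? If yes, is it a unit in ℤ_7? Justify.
x ∈ ℤ_7 but not a unit; v_7(x) = 2 > 0

ℤ_7 = {x ∈ ℚ_7 : v_7(x) ≥ 0} and ℤ_7^× = {x ∈ ℤ_7 : v_7(x) = 0}. Here v_7(3185) = v_7(num) − v_7(den) = 2; compare against these criteria.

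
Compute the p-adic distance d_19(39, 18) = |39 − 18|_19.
d_19(39, 18) = 1

Step 1 — x − y = 39 − 18 = 21. Step 2 — v_19(21) = 0 (factor: 21 = (19^0 · 21); the sign does not affect v_p). Step 3 — |x − y|_19 = 19^{0} = 1.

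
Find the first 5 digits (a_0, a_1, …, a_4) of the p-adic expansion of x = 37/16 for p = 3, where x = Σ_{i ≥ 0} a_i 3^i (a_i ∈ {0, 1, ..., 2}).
(a_0, …, a_4) = (1, 1, 0, 2, 1)

v_3(37/16) = 0 (numerator and denominator both coprime to 3), so x ∈ ℤ_3^×. Compute digits iteratively via a_i = x_i mod 3, x_{i+1} = (x_i − a_i)/3, with x_0 = x:
  x_0 = 37/16;  a_0 = 1;  x_1 = (x_0 − 1)/3 = 7/16
  x_1 = 7/16;  a_1 = 1;  x_2 = (x_1 − 1)/3 = -3/16
  x_2 = -3/16;  a_2 = 0;  x_3 = (x_2 − 0)/3 = -1/16
  x_3 = -1/16;  a_3 = 2;  x_4 = (x_3 − 2)/3 = -11/16
  x_4 = -11/16;  a_4 = 1;  x_5 = (x_4 − 1)/3 = -9/16
Digits: (1, 1, 0, 2, 1).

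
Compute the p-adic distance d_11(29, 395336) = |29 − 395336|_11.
d_11(29, 395336) = 1/14641

Step 1 — x − y = 29 − 395336 = -395307. Step 2 — v_11(-395307) = 4 (factor: -395307 = −(11^4 · 27); the sign does not affect v_p). Step 3 — |x − y|_11 = 11^{-4} = 1/14641.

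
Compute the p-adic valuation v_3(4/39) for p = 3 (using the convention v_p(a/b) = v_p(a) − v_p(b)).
v_3(4/39) = -1

Factor powers of 3 from the numerator and denominator of the reduced fraction: 4 = 3^0 · 4 and 39 = 3^1 · 13. Apply v_p(a/b) = v_p(a) − v_p(b): v_3(4/39) = 0 − 1 = -1.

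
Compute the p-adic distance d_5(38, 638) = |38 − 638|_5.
d_5(38, 638) = 1/25

Step 1 — x − y = 38 − 638 = -600. Step 2 — v_5(-600) = 2 (factor: -600 = −(5^2 · 24); the sign does not affect v_p). Step 3 — |x − y|_5 = 5^{-2} = 1/25.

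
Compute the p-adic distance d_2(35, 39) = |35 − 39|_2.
d_2(35, 39) = 1/4

Step 1 — x − y = 35 − 39 = -4. Step 2 — v_2(-4) = 2 (factor: -4 = −(2^2 · 1); the sign does not affect v_p). Step 3 — |x − y|_2 = 2^{-2} = 1/4.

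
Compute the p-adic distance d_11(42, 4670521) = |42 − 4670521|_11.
d_11(42, 4670521) = 1/161051

Step 1 — x − y = 42 − 4670521 = -4670479. Step 2 — v_11(-4670479) = 5 (factor: -4670479 = −(11^5 · 29); the sign does not affect v_p). Step 3 — |x − y|_11 = 11^{-5} = 1/161051.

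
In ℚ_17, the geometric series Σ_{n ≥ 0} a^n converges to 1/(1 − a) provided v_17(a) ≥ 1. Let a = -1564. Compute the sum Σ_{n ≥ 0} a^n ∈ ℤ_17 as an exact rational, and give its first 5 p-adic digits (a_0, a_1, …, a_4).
Σ a^n = 1/(1 − a) = 1/1565;  first 5 digits = (1, 10, 9, 1, 9)

v_17(a) = 1 ≥ 1, so the series converges in ℤ_17 to 1/(1 − a) = 1/(1 − (-1564)) = 1/1565. Expand this rational in ℤ_17: compute digits iteratively via d_i = x_i mod 17, x_{i+1} = (x_i − d_i)/17. The first 5 digits are (1, 10, 9, 1, 9).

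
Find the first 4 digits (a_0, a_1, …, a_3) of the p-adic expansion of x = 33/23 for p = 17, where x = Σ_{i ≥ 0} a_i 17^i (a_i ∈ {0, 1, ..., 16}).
(a_0, …, a_3) = (14, 0, 14, 11)

v_17(33/23) = 0 (numerator and denominator both coprime to 17), so x ∈ ℤ_17^×. Compute digits iteratively via a_i = x_i mod 17, x_{i+1} = (x_i − a_i)/17, with x_0 = x:
  x_0 = 33/23;  a_0 = 14;  x_1 = (x_0 − 14)/17 = -17/23
  x_1 = -17/23;  a_1 = 0;  x_2 = (x_1 − 0)/17 = -1/23
  x_2 = -1/23;  a_2 = 14;  x_3 = (x_2 − 14)/17 = -19/23
  x_3 = -19/23;  a_3 = 11;  x_4 = (x_3 − 11)/17 = -16/23
Digits: (14, 0, 14, 11).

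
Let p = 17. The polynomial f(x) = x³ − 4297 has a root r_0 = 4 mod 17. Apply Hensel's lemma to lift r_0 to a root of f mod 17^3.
r_2 = 3795 (mod 4913)

Hensel: r_{i+1} = r_i − f(r_i)/f′(r_i) mod 17^{i+2}, where f′(x) = 3x². Iterate:
  r_0 = 4 (mod 17)
  r_1 = 38 (mod 289)
  r_2 = 3795 (mod 4913)
Final: r = 3795 with f(r) ≡ 0 mod 17^3.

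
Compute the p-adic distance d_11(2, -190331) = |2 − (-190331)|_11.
d_11(2, -190331) = 1/14641

Step 1 — x − y = 2 − (-190331) = 190333. Step 2 — v_11(190333) = 4 (factor: 190333 = (11^4 · 13); the sign does not affect v_p). Step 3 — |x − y|_11 = 11^{-4} = 1/14641.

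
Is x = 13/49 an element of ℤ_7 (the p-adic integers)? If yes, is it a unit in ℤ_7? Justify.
x ∉ ℤ_7 (v_7(x) = -2 < 0)

ℤ_7 = {x ∈ ℚ_7 : v_7(x) ≥ 0} and ℤ_7^× = {x ∈ ℤ_7 : v_7(x) = 0}. Here v_7(13/49) = v_7(num) − v_7(den) = -2; compare against these criteria.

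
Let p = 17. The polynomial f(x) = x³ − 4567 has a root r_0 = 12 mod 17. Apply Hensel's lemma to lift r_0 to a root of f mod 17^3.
r_2 = 2936 (mod 4913)

Hensel: r_{i+1} = r_i − f(r_i)/f′(r_i) mod 17^{i+2}, where f′(x) = 3x². Iterate:
  r_0 = 12 (mod 17)
  r_1 = 46 (mod 289)
  r_2 = 2936 (mod 4913)
Final: r = 2936 with f(r) ≡ 0 mod 17^3.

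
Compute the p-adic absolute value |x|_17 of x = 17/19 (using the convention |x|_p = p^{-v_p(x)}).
|17/19|_17 = 1/17

Step 1 — compute v_17(x) by factoring powers of 17 out of the numerator and denominator: v_17(17/19) = 1. Step 2 — apply |x|_p = p^{-v_p(x)} = 17^{-1} = 1/17.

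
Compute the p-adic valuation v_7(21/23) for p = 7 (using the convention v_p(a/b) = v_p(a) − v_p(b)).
v_7(21/23) = 1

Factor powers of 7 from the numerator and denominator of the reduced fraction: 21 = 7^1 · 3 and 23 = 7^0 · 23. Apply v_p(a/b) = v_p(a) − v_p(b): v_7(21/23) = 1 − 0 = 1.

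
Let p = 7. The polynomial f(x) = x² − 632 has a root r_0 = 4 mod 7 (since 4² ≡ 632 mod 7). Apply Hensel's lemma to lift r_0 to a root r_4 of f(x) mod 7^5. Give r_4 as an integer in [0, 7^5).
r_4 = 12331 (mod 16807)

Hensel's recurrence: r_{i+1} = r_i − f(r_i)·(f′(r_i))^{-1} mod 7^{i+2}, with f′(x) = 2x. Iterate:
  r_0 = 4 (mod 7)
  r_1 = 32 (mod 49)
  r_2 = 326 (mod 343)
  r_3 = 326 (mod 2401)
  r_4 = 12331 (mod 16807)
Final: r_4 = 12331, and one checks f(r_4) ≡ 0 mod 7^5.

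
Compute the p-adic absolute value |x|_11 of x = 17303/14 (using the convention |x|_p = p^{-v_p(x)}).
|17303/14|_11 = 1/1331

Step 1 — compute v_11(x) by factoring powers of 11 out of the numerator and denominator: v_11(17303/14) = 3. Step 2 — apply |x|_p = p^{-v_p(x)} = 11^{-3} = 1/1331.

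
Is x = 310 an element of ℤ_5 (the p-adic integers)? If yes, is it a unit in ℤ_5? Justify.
x ∈ ℤ_5 but not a unit; v_5(x) = 1 > 0

ℤ_5 = {x ∈ ℚ_5 : v_5(x) ≥ 0} and ℤ_5^× = {x ∈ ℤ_5 : v_5(x) = 0}. Here v_5(310) = v_5(num) − v_5(den) = 1; compare against these criteria.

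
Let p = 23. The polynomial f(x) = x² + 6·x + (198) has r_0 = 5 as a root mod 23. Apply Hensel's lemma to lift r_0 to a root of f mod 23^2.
r_1 = 419 (mod 529)

Hensel: r_{i+1} = r_i − f(r_i)·(f′(r_i))^{-1} mod 23^{i+2}, f′(x) = 2x + 6. Iterate:
  r_0 = 5 (mod 23)
  r_1 = 419 (mod 529)
Final: r = 419 satisfies f(r) ≡ 0 mod 23^2.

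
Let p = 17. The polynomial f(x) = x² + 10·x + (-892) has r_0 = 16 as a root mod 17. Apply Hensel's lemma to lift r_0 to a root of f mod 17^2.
r_1 = 220 (mod 289)

Hensel: r_{i+1} = r_i − f(r_i)·(f′(r_i))^{-1} mod 17^{i+2}, f′(x) = 2x + 10. Iterate:
  r_0 = 16 (mod 17)
  r_1 = 220 (mod 289)
Final: r = 220 satisfies f(r) ≡ 0 mod 17^2.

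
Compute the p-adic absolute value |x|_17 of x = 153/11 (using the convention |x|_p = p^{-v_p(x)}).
|153/11|_17 = 1/17

Step 1 — compute v_17(x) by factoring powers of 17 out of the numerator and denominator: v_17(153/11) = 1. Step 2 — apply |x|_p = p^{-v_p(x)} = 17^{-1} = 1/17.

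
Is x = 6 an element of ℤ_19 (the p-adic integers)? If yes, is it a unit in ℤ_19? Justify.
x ∈ ℤ_19^× (unit); v_19(x) = 0

ℤ_19 = {x ∈ ℚ_19 : v_19(x) ≥ 0} and ℤ_19^× = {x ∈ ℤ_19 : v_19(x) = 0}. Here v_19(6) = v_19(num) − v_19(den) = 0; compare against these criteria.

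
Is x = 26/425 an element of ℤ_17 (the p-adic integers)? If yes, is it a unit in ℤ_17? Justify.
x ∉ ℤ_17 (v_17(x) = -1 < 0)

ℤ_17 = {x ∈ ℚ_17 : v_17(x) ≥ 0} and ℤ_17^× = {x ∈ ℤ_17 : v_17(x) = 0}. Here v_17(26/425) = v_17(num) − v_17(den) = -1; compare against these criteria.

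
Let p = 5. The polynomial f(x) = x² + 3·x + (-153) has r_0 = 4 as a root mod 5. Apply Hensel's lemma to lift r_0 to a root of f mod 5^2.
r_1 = 4 (mod 25)

Hensel: r_{i+1} = r_i − f(r_i)·(f′(r_i))^{-1} mod 5^{i+2}, f′(x) = 2x + 3. Iterate:
  r_0 = 4 (mod 5)
  r_1 = 4 (mod 25)
Final: r = 4 satisfies f(r) ≡ 0 mod 5^2.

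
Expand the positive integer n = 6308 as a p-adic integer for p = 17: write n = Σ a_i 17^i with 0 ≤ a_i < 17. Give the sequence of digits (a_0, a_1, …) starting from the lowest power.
(a_0, a_1, …) = (1, 14, 4, 1)

Repeated division by 17 gives the digits low-to-high: 6308 = 1 + 14·17^1 + 4·17^2 + 1·17^3. Digit sequence: (1, 14, 4, 1).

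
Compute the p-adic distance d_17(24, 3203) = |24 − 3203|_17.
d_17(24, 3203) = 1/289

Step 1 — x − y = 24 − 3203 = -3179. Step 2 — v_17(-3179) = 2 (factor: -3179 = −(17^2 · 11); the sign does not affect v_p). Step 3 — |x − y|_17 = 17^{-2} = 1/289.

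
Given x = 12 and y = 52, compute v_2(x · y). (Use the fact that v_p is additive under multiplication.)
v_2(624) = 4

v_p(x) = 2 (factor: 12 = 2^2 · 3); v_p(y) = 2 (factor: 52 = 2^2 · 13). Additivity: v_p(xy) = v_p(x) + v_p(y) = 2 + 2 = 4. (Direct check: xy = 624 = 2^4 · (39).)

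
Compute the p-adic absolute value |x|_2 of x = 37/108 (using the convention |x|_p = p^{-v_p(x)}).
|37/108|_2 = 4

Step 1 — compute v_2(x) by factoring powers of 2 out of the numerator and denominator: v_2(37/108) = -2. Step 2 — apply |x|_p = p^{-v_p(x)} = 2^{2} = 4.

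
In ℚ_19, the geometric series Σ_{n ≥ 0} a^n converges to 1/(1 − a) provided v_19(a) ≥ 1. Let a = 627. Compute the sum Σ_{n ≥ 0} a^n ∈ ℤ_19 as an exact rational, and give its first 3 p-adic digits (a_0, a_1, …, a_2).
Σ a^n = 1/(1 − a) = -1/626;  first 3 digits = (1, 14, 7)

v_19(a) = 1 ≥ 1, so the series converges in ℤ_19 to 1/(1 − a) = 1/(1 − 627) = -1/626. Expand this rational in ℤ_19: compute digits iteratively via d_i = x_i mod 19, x_{i+1} = (x_i − d_i)/19. The first 3 digits are (1, 14, 7).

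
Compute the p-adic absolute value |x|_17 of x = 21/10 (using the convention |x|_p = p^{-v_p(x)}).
|21/10|_17 = 1

Step 1 — compute v_17(x) by factoring powers of 17 out of the numerator and denominator: v_17(21/10) = 0. Step 2 — apply |x|_p = p^{-v_p(x)} = 17^{0} = 1.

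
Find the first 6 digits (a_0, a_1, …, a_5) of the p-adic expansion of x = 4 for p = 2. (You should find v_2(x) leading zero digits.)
(a_0, …, a_5) = (0, 0, 1, 0, 0, 0)

v_2(4) = 2, so a_0 = ... = a_1 = 0. Factor out: x = 2^2 · u with u = 1 a unit in ℤ_2. Expand u iteratively via a_{v+i} = u_i mod 2, u_{i+1} = (u_i − a_{v+i})/2:
  u_0 = 1;  a_2 = 1;  u_1 = (u_0 − 1)/2 = 0
  u_1 = 0;  a_3 = 0;  u_2 = (u_1 − 0)/2 = 0
  u_2 = 0;  a_4 = 0;  u_3 = (u_2 − 0)/2 = 0
  u_3 = 0;  a_5 = 0;  u_4 = (u_3 − 0)/2 = 0
Digits: (0, 0, 1, 0, 0, 0).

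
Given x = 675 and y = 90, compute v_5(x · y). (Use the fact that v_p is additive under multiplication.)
v_5(60750) = 3

v_p(x) = 2 (factor: 675 = 5^2 · 27); v_p(y) = 1 (factor: 90 = 5^1 · 18). Additivity: v_p(xy) = v_p(x) + v_p(y) = 2 + 1 = 3. (Direct check: xy = 60750 = 5^3 · (486).)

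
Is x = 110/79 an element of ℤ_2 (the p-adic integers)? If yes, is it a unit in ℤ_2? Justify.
x ∈ ℤ_2 but not a unit; v_2(x) = 1 > 0

ℤ_2 = {x ∈ ℚ_2 : v_2(x) ≥ 0} and ℤ_2^× = {x ∈ ℤ_2 : v_2(x) = 0}. Here v_2(110/79) = v_2(num) − v_2(den) = 1; compare against these criteria.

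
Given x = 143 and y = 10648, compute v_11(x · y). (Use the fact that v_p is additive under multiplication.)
v_11(1522664) = 4

v_p(x) = 1 (factor: 143 = 11^1 · 13); v_p(y) = 3 (factor: 10648 = 11^3 · 8). Additivity: v_p(xy) = v_p(x) + v_p(y) = 1 + 3 = 4. (Direct check: xy = 1522664 = 11^4 · (104).)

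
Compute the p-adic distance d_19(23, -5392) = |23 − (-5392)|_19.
d_19(23, -5392) = 1/361

Step 1 — x − y = 23 − (-5392) = 5415. Step 2 — v_19(5415) = 2 (factor: 5415 = (19^2 · 15); the sign does not affect v_p). Step 3 — |x − y|_19 = 19^{-2} = 1/361.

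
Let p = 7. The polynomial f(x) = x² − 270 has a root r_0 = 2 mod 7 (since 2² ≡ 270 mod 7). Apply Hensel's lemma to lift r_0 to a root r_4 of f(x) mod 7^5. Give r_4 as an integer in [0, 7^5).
r_4 = 15577 (mod 16807)

Hensel's recurrence: r_{i+1} = r_i − f(r_i)·(f′(r_i))^{-1} mod 7^{i+2}, with f′(x) = 2x. Iterate:
  r_0 = 2 (mod 7)
  r_1 = 44 (mod 49)
  r_2 = 142 (mod 343)
  r_3 = 1171 (mod 2401)
  r_4 = 15577 (mod 16807)
Final: r_4 = 15577, and one checks f(r_4) ≡ 0 mod 7^5.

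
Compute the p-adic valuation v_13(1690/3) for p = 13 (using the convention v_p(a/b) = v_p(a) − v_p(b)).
v_13(1690/3) = 2

Factor powers of 13 from the numerator and denominator of the reduced fraction: 1690 = 13^2 · 10 and 3 = 13^0 · 3. Apply v_p(a/b) = v_p(a) − v_p(b): v_13(1690/3) = 2 − 0 = 2.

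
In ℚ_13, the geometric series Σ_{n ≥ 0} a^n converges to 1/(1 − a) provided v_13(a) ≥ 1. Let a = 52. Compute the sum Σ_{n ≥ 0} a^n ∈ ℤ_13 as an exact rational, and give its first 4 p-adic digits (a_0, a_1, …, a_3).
Σ a^n = 1/(1 − a) = -1/51;  first 4 digits = (1, 4, 3, 0)

v_13(a) = 1 ≥ 1, so the series converges in ℤ_13 to 1/(1 − a) = 1/(1 − 52) = -1/51. Expand this rational in ℤ_13: compute digits iteratively via d_i = x_i mod 13, x_{i+1} = (x_i − d_i)/13. The first 4 digits are (1, 4, 3, 0).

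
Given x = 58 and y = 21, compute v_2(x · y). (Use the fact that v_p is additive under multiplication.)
v_2(1218) = 1

v_p(x) = 1 (factor: 58 = 2^1 · 29); v_p(y) = 0 (factor: 21 = 2^0 · 21). Additivity: v_p(xy) = v_p(x) + v_p(y) = 1 + 0 = 1. (Direct check: xy = 1218 = 2^1 · (609).)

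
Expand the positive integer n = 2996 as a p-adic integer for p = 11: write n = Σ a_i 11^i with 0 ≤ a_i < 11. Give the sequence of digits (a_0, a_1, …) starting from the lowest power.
(a_0, a_1, …) = (4, 8, 2, 2)

Repeated division by 11 gives the digits low-to-high: 2996 = 4 + 8·11^1 + 2·11^2 + 2·11^3. Digit sequence: (4, 8, 2, 2).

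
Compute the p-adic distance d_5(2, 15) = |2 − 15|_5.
d_5(2, 15) = 1

Step 1 — x − y = 2 − 15 = -13. Step 2 — v_5(-13) = 0 (factor: -13 = −(5^0 · 13); the sign does not affect v_p). Step 3 — |x − y|_5 = 5^{0} = 1.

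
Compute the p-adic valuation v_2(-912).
v_2(-912) = 4

v_2(n) is the largest exponent k such that 2^k divides n. Factor out: -912 = -2^4 · 57. (Sign doesn't affect v_p.) So v_2(-912) = 4.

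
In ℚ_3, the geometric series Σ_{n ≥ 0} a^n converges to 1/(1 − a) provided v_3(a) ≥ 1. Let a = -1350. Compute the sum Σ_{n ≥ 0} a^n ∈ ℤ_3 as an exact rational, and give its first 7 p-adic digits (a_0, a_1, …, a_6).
Σ a^n = 1/(1 − a) = 1/1351;  first 7 digits = (1, 0, 0, 1, 1, 0, 2)

v_3(a) = 3 ≥ 1, so the series converges in ℤ_3 to 1/(1 − a) = 1/(1 − (-1350)) = 1/1351. Expand this rational in ℤ_3: compute digits iteratively via d_i = x_i mod 3, x_{i+1} = (x_i − d_i)/3. The first 7 digits are (1, 0, 0, 1, 1, 0, 2).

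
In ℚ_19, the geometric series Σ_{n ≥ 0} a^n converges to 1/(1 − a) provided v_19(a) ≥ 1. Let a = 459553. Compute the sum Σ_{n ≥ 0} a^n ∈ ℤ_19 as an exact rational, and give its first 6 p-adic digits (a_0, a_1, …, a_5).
Σ a^n = 1/(1 − a) = -1/459552;  first 6 digits = (1, 0, 0, 10, 3, 0)

v_19(a) = 3 ≥ 1, so the series converges in ℤ_19 to 1/(1 − a) = 1/(1 − 459553) = -1/459552. Expand this rational in ℤ_19: compute digits iteratively via d_i = x_i mod 19, x_{i+1} = (x_i − d_i)/19. The first 6 digits are (1, 0, 0, 10, 3, 0).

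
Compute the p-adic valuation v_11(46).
v_11(46) = 0

v_11(n) is the largest exponent k such that 11^k divides n. Factor out: 46 = 11^0 · 46. (Sign doesn't affect v_p.) So v_11(46) = 0.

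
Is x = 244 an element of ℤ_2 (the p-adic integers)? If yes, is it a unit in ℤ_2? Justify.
x ∈ ℤ_2 but not a unit; v_2(x) = 2 > 0

ℤ_2 = {x ∈ ℚ_2 : v_2(x) ≥ 0} and ℤ_2^× = {x ∈ ℤ_2 : v_2(x) = 0}. Here v_2(244) = v_2(num) − v_2(den) = 2; compare against these criteria.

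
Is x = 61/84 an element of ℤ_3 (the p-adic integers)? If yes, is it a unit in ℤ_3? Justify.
x ∉ ℤ_3 (v_3(x) = -1 < 0)

ℤ_3 = {x ∈ ℚ_3 : v_3(x) ≥ 0} and ℤ_3^× = {x ∈ ℤ_3 : v_3(x) = 0}. Here v_3(61/84) = v_3(num) − v_3(den) = -1; compare against these criteria.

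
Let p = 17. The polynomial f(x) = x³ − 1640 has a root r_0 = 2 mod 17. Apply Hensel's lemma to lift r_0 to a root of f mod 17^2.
r_1 = 138 (mod 289)

Hensel: r_{i+1} = r_i − f(r_i)/f′(r_i) mod 17^{i+2}, where f′(x) = 3x². Iterate:
  r_0 = 2 (mod 17)
  r_1 = 138 (mod 289)
Final: r = 138 with f(r) ≡ 0 mod 17^2.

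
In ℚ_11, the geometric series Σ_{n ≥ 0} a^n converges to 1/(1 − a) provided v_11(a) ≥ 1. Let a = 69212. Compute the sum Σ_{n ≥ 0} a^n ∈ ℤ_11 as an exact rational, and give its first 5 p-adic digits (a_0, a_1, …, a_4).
Σ a^n = 1/(1 − a) = -1/69211;  first 5 digits = (1, 0, 0, 8, 4)

v_11(a) = 3 ≥ 1, so the series converges in ℤ_11 to 1/(1 − a) = 1/(1 − 69212) = -1/69211. Expand this rational in ℤ_11: compute digits iteratively via d_i = x_i mod 11, x_{i+1} = (x_i − d_i)/11. The first 5 digits are (1, 0, 0, 8, 4).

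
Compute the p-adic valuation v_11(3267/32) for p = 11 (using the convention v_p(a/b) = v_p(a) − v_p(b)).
v_11(3267/32) = 2

Factor powers of 11 from the numerator and denominator of the reduced fraction: 3267 = 11^2 · 27 and 32 = 11^0 · 32. Apply v_p(a/b) = v_p(a) − v_p(b): v_11(3267/32) = 2 − 0 = 2.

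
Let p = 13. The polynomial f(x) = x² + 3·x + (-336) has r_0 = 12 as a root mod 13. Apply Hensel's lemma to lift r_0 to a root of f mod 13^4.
r_3 = 337 (mod 28561)

Hensel: r_{i+1} = r_i − f(r_i)·(f′(r_i))^{-1} mod 13^{i+2}, f′(x) = 2x + 3. Iterate:
  r_0 = 12 (mod 13)
  r_1 = 168 (mod 169)
  r_2 = 337 (mod 2197)
  r_3 = 337 (mod 28561)
Final: r = 337 satisfies f(r) ≡ 0 mod 13^4.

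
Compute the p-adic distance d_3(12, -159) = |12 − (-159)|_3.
d_3(12, -159) = 1/9

Step 1 — x − y = 12 − (-159) = 171. Step 2 — v_3(171) = 2 (factor: 171 = (3^2 · 19); the sign does not affect v_p). Step 3 — |x − y|_3 = 3^{-2} = 1/9.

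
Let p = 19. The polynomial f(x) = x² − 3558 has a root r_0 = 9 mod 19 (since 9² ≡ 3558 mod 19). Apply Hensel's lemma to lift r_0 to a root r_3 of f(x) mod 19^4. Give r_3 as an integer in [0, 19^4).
r_3 = 57902 (mod 130321)

Hensel's recurrence: r_{i+1} = r_i − f(r_i)·(f′(r_i))^{-1} mod 19^{i+2}, with f′(x) = 2x. Iterate:
  r_0 = 9 (mod 19)
  r_1 = 142 (mod 361)
  r_2 = 3030 (mod 6859)
  r_3 = 57902 (mod 130321)
Final: r_3 = 57902, and one checks f(r_3) ≡ 0 mod 19^4.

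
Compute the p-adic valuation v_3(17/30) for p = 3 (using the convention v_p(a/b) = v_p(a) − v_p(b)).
v_3(17/30) = -1

Factor powers of 3 from the numerator and denominator of the reduced fraction: 17 = 3^0 · 17 and 30 = 3^1 · 10. Apply v_p(a/b) = v_p(a) − v_p(b): v_3(17/30) = 0 − 1 = -1.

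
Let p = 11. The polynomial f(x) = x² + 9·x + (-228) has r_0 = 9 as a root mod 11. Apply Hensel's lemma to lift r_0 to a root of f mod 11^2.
r_1 = 119 (mod 121)

Hensel: r_{i+1} = r_i − f(r_i)·(f′(r_i))^{-1} mod 11^{i+2}, f′(x) = 2x + 9. Iterate:
  r_0 = 9 (mod 11)
  r_1 = 119 (mod 121)
Final: r = 119 satisfies f(r) ≡ 0 mod 11^2.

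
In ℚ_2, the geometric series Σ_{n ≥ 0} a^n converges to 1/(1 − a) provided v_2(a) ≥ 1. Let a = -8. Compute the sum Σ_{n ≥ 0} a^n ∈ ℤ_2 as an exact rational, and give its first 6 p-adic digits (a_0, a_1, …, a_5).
Σ a^n = 1/(1 − a) = 1/9;  first 6 digits = (1, 0, 0, 1, 1, 1)

v_2(a) = 3 ≥ 1, so the series converges in ℤ_2 to 1/(1 − a) = 1/(1 − (-8)) = 1/9. Expand this rational in ℤ_2: compute digits iteratively via d_i = x_i mod 2, x_{i+1} = (x_i − d_i)/2. The first 6 digits are (1, 0, 0, 1, 1, 1).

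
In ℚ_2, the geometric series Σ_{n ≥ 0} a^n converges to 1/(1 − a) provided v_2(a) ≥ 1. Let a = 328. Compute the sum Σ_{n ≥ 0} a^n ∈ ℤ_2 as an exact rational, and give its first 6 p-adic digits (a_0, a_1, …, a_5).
Σ a^n = 1/(1 − a) = -1/327;  first 6 digits = (1, 0, 0, 1, 0, 0)

v_2(a) = 3 ≥ 1, so the series converges in ℤ_2 to 1/(1 − a) = 1/(1 − 328) = -1/327. Expand this rational in ℤ_2: compute digits iteratively via d_i = x_i mod 2, x_{i+1} = (x_i − d_i)/2. The first 6 digits are (1, 0, 0, 1, 0, 0).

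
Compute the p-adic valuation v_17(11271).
v_17(11271) = 2

v_17(n) is the largest exponent k such that 17^k divides n. Factor out: 11271 = 17^2 · 39. (Sign doesn't affect v_p.) So v_17(11271) = 2.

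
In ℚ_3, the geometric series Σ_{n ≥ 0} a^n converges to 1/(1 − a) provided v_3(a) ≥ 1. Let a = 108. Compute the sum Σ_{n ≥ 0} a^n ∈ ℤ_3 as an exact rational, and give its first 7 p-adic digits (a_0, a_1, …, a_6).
Σ a^n = 1/(1 − a) = -1/107;  first 7 digits = (1, 0, 0, 1, 1, 0, 1)

v_3(a) = 3 ≥ 1, so the series converges in ℤ_3 to 1/(1 − a) = 1/(1 − 108) = -1/107. Expand this rational in ℤ_3: compute digits iteratively via d_i = x_i mod 3, x_{i+1} = (x_i − d_i)/3. The first 7 digits are (1, 0, 0, 1, 1, 0, 1).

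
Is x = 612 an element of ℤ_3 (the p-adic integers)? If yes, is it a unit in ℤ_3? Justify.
x ∈ ℤ_3 but not a unit; v_3(x) = 2 > 0

ℤ_3 = {x ∈ ℚ_3 : v_3(x) ≥ 0} and ℤ_3^× = {x ∈ ℤ_3 : v_3(x) = 0}. Here v_3(612) = v_3(num) − v_3(den) = 2; compare against these criteria.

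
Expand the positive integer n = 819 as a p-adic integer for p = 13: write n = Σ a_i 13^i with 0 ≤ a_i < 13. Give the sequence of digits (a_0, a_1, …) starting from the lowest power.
(a_0, a_1, …) = (0, 11, 4)

Repeated division by 13 gives the digits low-to-high: 819 = 11·13^1 + 4·13^2. Digit sequence: (0, 11, 4).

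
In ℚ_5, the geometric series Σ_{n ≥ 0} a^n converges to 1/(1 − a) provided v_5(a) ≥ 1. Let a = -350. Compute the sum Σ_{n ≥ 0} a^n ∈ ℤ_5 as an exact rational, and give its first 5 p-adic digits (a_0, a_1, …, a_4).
Σ a^n = 1/(1 − a) = 1/351;  first 5 digits = (1, 0, 1, 2, 0)

v_5(a) = 2 ≥ 1, so the series converges in ℤ_5 to 1/(1 − a) = 1/(1 − (-350)) = 1/351. Expand this rational in ℤ_5: compute digits iteratively via d_i = x_i mod 5, x_{i+1} = (x_i − d_i)/5. The first 5 digits are (1, 0, 1, 2, 0).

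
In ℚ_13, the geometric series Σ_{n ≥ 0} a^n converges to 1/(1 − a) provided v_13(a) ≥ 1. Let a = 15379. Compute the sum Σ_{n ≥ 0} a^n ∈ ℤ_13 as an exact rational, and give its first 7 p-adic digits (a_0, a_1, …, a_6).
Σ a^n = 1/(1 − a) = -1/15378;  first 7 digits = (1, 0, 0, 7, 0, 0, 10)

v_13(a) = 3 ≥ 1, so the series converges in ℤ_13 to 1/(1 − a) = 1/(1 − 15379) = -1/15378. Expand this rational in ℤ_13: compute digits iteratively via d_i = x_i mod 13, x_{i+1} = (x_i − d_i)/13. The first 7 digits are (1, 0, 0, 7, 0, 0, 10).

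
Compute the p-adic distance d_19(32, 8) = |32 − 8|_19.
d_19(32, 8) = 1

Step 1 — x − y = 32 − 8 = 24. Step 2 — v_19(24) = 0 (factor: 24 = (19^0 · 24); the sign does not affect v_p). Step 3 — |x − y|_19 = 19^{0} = 1.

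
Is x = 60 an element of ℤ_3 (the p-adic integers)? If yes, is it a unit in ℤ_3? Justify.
x ∈ ℤ_3 but not a unit; v_3(x) = 1 > 0

ℤ_3 = {x ∈ ℚ_3 : v_3(x) ≥ 0} and ℤ_3^× = {x ∈ ℤ_3 : v_3(x) = 0}. Here v_3(60) = v_3(num) − v_3(den) = 1; compare against these criteria.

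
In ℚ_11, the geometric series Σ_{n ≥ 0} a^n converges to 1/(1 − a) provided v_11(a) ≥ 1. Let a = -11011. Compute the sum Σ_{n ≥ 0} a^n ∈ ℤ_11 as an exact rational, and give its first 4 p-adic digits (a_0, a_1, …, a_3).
Σ a^n = 1/(1 − a) = 1/11012;  first 4 digits = (1, 0, 8, 2)

v_11(a) = 2 ≥ 1, so the series converges in ℤ_11 to 1/(1 − a) = 1/(1 − (-11011)) = 1/11012. Expand this rational in ℤ_11: compute digits iteratively via d_i = x_i mod 11, x_{i+1} = (x_i − d_i)/11. The first 4 digits are (1, 0, 8, 2).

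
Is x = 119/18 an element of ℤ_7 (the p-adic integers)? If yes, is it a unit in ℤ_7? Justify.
x ∈ ℤ_7 but not a unit; v_7(x) = 1 > 0

ℤ_7 = {x ∈ ℚ_7 : v_7(x) ≥ 0} and ℤ_7^× = {x ∈ ℤ_7 : v_7(x) = 0}. Here v_7(119/18) = v_7(num) − v_7(den) = 1; compare against these criteria.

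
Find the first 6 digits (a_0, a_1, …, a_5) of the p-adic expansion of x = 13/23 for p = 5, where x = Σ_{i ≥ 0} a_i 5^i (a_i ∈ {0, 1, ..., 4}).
(a_0, …, a_5) = (1, 1, 0, 3, 2, 1)

v_5(13/23) = 0 (numerator and denominator both coprime to 5), so x ∈ ℤ_5^×. Compute digits iteratively via a_i = x_i mod 5, x_{i+1} = (x_i − a_i)/5, with x_0 = x:
  x_0 = 13/23;  a_0 = 1;  x_1 = (x_0 − 1)/5 = -2/23
  x_1 = -2/23;  a_1 = 1;  x_2 = (x_1 − 1)/5 = -5/23
  x_2 = -5/23;  a_2 = 0;  x_3 = (x_2 − 0)/5 = -1/23
  x_3 = -1/23;  a_3 = 3;  x_4 = (x_3 − 3)/5 = -14/23
  x_4 = -14/23;  a_4 = 2;  x_5 = (x_4 − 2)/5 = -12/23
  x_5 = -12/23;  a_5 = 1;  x_6 = (x_5 − 1)/5 = -7/23
Digits: (1, 1, 0, 3, 2, 1).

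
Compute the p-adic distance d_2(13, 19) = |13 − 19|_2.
d_2(13, 19) = 1/2

Step 1 — x − y = 13 − 19 = -6. Step 2 — v_2(-6) = 1 (factor: -6 = −(2^1 · 3); the sign does not affect v_p). Step 3 — |x − y|_2 = 2^{-1} = 1/2.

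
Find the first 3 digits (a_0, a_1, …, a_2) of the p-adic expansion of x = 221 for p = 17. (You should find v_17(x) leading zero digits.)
(a_0, …, a_2) = (0, 13, 0)

v_17(221) = 1, so a_0 = ... = a_0 = 0. Factor out: x = 17^1 · u with u = 13 a unit in ℤ_17. Expand u iteratively via a_{v+i} = u_i mod 17, u_{i+1} = (u_i − a_{v+i})/17:
  u_0 = 13;  a_1 = 13;  u_1 = (u_0 − 13)/17 = 0
  u_1 = 0;  a_2 = 0;  u_2 = (u_1 − 0)/17 = 0
Digits: (0, 13, 0).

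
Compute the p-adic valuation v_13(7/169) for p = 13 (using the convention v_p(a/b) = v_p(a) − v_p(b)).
v_13(7/169) = -2

Factor powers of 13 from the numerator and denominator of the reduced fraction: 7 = 13^0 · 7 and 169 = 13^2 · 1. Apply v_p(a/b) = v_p(a) − v_p(b): v_13(7/169) = 0 − 2 = -2.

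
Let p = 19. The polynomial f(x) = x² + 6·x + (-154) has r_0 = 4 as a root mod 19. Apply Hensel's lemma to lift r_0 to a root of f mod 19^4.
r_3 = 85105 (mod 130321)

Hensel: r_{i+1} = r_i − f(r_i)·(f′(r_i))^{-1} mod 19^{i+2}, f′(x) = 2x + 6. Iterate:
  r_0 = 4 (mod 19)
  r_1 = 270 (mod 361)
  r_2 = 2797 (mod 6859)
  r_3 = 85105 (mod 130321)
Final: r = 85105 satisfies f(r) ≡ 0 mod 19^4.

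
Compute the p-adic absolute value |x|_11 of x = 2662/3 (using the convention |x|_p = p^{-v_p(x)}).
|2662/3|_11 = 1/1331

Step 1 — compute v_11(x) by factoring powers of 11 out of the numerator and denominator: v_11(2662/3) = 3. Step 2 — apply |x|_p = p^{-v_p(x)} = 11^{-3} = 1/1331.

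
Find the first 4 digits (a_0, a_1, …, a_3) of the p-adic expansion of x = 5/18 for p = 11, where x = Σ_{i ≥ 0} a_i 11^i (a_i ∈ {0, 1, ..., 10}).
(a_0, …, a_3) = (7, 0, 3, 4)

v_11(5/18) = 0 (numerator and denominator both coprime to 11), so x ∈ ℤ_11^×. Compute digits iteratively via a_i = x_i mod 11, x_{i+1} = (x_i − a_i)/11, with x_0 = x:
  x_0 = 5/18;  a_0 = 7;  x_1 = (x_0 − 7)/11 = -11/18
  x_1 = -11/18;  a_1 = 0;  x_2 = (x_1 − 0)/11 = -1/18
  x_2 = -1/18;  a_2 = 3;  x_3 = (x_2 − 3)/11 = -5/18
  x_3 = -5/18;  a_3 = 4;  x_4 = (x_3 − 4)/11 = -7/18
Digits: (7, 0, 3, 4).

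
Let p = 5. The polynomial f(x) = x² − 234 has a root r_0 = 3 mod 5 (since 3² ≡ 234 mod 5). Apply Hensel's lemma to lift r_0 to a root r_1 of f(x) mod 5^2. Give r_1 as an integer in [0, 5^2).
r_1 = 3 (mod 25)

Hensel's recurrence: r_{i+1} = r_i − f(r_i)·(f′(r_i))^{-1} mod 5^{i+2}, with f′(x) = 2x. Iterate:
  r_0 = 3 (mod 5)
  r_1 = 3 (mod 25)
Final: r_1 = 3, and one checks f(r_1) ≡ 0 mod 5^2.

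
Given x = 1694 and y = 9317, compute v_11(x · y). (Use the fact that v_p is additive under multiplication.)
v_11(15782998) = 5

v_p(x) = 2 (factor: 1694 = 11^2 · 14); v_p(y) = 3 (factor: 9317 = 11^3 · 7). Additivity: v_p(xy) = v_p(x) + v_p(y) = 2 + 3 = 5. (Direct check: xy = 15782998 = 11^5 · (98).)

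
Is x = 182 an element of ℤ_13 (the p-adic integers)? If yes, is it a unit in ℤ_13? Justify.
x ∈ ℤ_13 but not a unit; v_13(x) = 1 > 0

ℤ_13 = {x ∈ ℚ_13 : v_13(x) ≥ 0} and ℤ_13^× = {x ∈ ℤ_13 : v_13(x) = 0}. Here v_13(182) = v_13(num) − v_13(den) = 1; compare against these criteria.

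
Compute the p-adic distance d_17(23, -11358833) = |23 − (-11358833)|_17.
d_17(23, -11358833) = 1/1419857

Step 1 — x − y = 23 − (-11358833) = 11358856. Step 2 — v_17(11358856) = 5 (factor: 11358856 = (17^5 · 8); the sign does not affect v_p). Step 3 — |x − y|_17 = 17^{-5} = 1/1419857.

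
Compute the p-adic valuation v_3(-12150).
v_3(-12150) = 5

v_3(n) is the largest exponent k such that 3^k divides n. Factor out: -12150 = -3^5 · 50. (Sign doesn't affect v_p.) So v_3(-12150) = 5.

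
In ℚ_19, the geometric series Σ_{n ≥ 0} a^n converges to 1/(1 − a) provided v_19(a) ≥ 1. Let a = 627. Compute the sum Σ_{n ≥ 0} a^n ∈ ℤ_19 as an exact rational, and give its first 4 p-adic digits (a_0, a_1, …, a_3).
Σ a^n = 1/(1 − a) = -1/626;  first 4 digits = (1, 14, 7, 8)

v_19(a) = 1 ≥ 1, so the series converges in ℤ_19 to 1/(1 − a) = 1/(1 − 627) = -1/626. Expand this rational in ℤ_19: compute digits iteratively via d_i = x_i mod 19, x_{i+1} = (x_i − d_i)/19. The first 4 digits are (1, 14, 7, 8).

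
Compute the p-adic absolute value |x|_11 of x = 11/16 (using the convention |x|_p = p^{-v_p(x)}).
|11/16|_11 = 1/11

Step 1 — compute v_11(x) by factoring powers of 11 out of the numerator and denominator: v_11(11/16) = 1. Step 2 — apply |x|_p = p^{-v_p(x)} = 11^{-1} = 1/11.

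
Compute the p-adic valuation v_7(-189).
v_7(-189) = 1

v_7(n) is the largest exponent k such that 7^k divides n. Factor out: -189 = -7^1 · 27. (Sign doesn't affect v_p.) So v_7(-189) = 1.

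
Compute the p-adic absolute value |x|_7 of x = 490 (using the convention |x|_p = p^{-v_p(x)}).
|490|_7 = 1/49

Step 1 — compute v_7(x) by factoring powers of 7 out of the numerator and denominator: v_7(490) = 2. Step 2 — apply |x|_p = p^{-v_p(x)} = 7^{-2} = 1/49.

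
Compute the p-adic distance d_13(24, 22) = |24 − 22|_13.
d_13(24, 22) = 1

Step 1 — x − y = 24 − 22 = 2. Step 2 — v_13(2) = 0 (factor: 2 = (13^0 · 2); the sign does not affect v_p). Step 3 — |x − y|_13 = 13^{0} = 1.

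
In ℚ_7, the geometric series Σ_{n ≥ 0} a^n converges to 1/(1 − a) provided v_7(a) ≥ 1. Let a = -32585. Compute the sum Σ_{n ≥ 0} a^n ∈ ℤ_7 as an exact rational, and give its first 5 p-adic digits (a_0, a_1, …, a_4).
Σ a^n = 1/(1 − a) = 1/32586;  first 5 digits = (1, 0, 0, 3, 0)

v_7(a) = 3 ≥ 1, so the series converges in ℤ_7 to 1/(1 − a) = 1/(1 − (-32585)) = 1/32586. Expand this rational in ℤ_7: compute digits iteratively via d_i = x_i mod 7, x_{i+1} = (x_i − d_i)/7. The first 5 digits are (1, 0, 0, 3, 0).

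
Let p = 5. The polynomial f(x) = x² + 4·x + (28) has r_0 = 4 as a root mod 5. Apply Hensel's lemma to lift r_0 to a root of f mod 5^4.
r_3 = 299 (mod 625)

Hensel: r_{i+1} = r_i − f(r_i)·(f′(r_i))^{-1} mod 5^{i+2}, f′(x) = 2x + 4. Iterate:
  r_0 = 4 (mod 5)
  r_1 = 24 (mod 25)
  r_2 = 49 (mod 125)
  r_3 = 299 (mod 625)
Final: r = 299 satisfies f(r) ≡ 0 mod 5^4.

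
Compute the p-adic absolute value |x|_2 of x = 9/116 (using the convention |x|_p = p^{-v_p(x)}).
|9/116|_2 = 4

Step 1 — compute v_2(x) by factoring powers of 2 out of the numerator and denominator: v_2(9/116) = -2. Step 2 — apply |x|_p = p^{-v_p(x)} = 2^{2} = 4.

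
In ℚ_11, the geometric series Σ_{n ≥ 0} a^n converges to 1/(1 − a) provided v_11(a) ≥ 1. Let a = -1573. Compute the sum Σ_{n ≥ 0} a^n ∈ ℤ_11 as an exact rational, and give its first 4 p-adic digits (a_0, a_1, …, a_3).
Σ a^n = 1/(1 − a) = 1/1574;  first 4 digits = (1, 0, 9, 9)

v_11(a) = 2 ≥ 1, so the series converges in ℤ_11 to 1/(1 − a) = 1/(1 − (-1573)) = 1/1574. Expand this rational in ℤ_11: compute digits iteratively via d_i = x_i mod 11, x_{i+1} = (x_i − d_i)/11. The first 4 digits are (1, 0, 9, 9).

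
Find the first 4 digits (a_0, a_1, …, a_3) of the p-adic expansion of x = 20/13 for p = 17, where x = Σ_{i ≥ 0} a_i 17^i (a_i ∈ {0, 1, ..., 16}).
(a_0, …, a_3) = (12, 2, 9, 6)

v_17(20/13) = 0 (numerator and denominator both coprime to 17), so x ∈ ℤ_17^×. Compute digits iteratively via a_i = x_i mod 17, x_{i+1} = (x_i − a_i)/17, with x_0 = x:
  x_0 = 20/13;  a_0 = 12;  x_1 = (x_0 − 12)/17 = -8/13
  x_1 = -8/13;  a_1 = 2;  x_2 = (x_1 − 2)/17 = -2/13
  x_2 = -2/13;  a_2 = 9;  x_3 = (x_2 − 9)/17 = -7/13
  x_3 = -7/13;  a_3 = 6;  x_4 = (x_3 − 6)/17 = -5/13
Digits: (12, 2, 9, 6).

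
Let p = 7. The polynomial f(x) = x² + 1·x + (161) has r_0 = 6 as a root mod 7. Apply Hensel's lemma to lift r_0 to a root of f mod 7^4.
r_3 = 356 (mod 2401)

Hensel: r_{i+1} = r_i − f(r_i)·(f′(r_i))^{-1} mod 7^{i+2}, f′(x) = 2x + 1. Iterate:
  r_0 = 6 (mod 7)
  r_1 = 13 (mod 49)
  r_2 = 13 (mod 343)
  r_3 = 356 (mod 2401)
Final: r = 356 satisfies f(r) ≡ 0 mod 7^4.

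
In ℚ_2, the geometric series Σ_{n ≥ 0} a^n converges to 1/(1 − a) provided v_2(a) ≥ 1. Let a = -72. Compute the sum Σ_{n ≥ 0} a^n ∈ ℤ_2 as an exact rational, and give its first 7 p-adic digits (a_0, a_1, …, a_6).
Σ a^n = 1/(1 − a) = 1/73;  first 7 digits = (1, 0, 0, 1, 1, 1, 1)

v_2(a) = 3 ≥ 1, so the series converges in ℤ_2 to 1/(1 − a) = 1/(1 − (-72)) = 1/73. Expand this rational in ℤ_2: compute digits iteratively via d_i = x_i mod 2, x_{i+1} = (x_i − d_i)/2. The first 7 digits are (1, 0, 0, 1, 1, 1, 1).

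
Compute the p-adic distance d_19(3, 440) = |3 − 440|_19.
d_19(3, 440) = 1/19

Step 1 — x − y = 3 − 440 = -437. Step 2 — v_19(-437) = 1 (factor: -437 = −(19^1 · 23); the sign does not affect v_p). Step 3 — |x − y|_19 = 19^{-1} = 1/19.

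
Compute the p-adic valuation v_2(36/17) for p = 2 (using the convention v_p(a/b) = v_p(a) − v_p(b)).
v_2(36/17) = 2

Factor powers of 2 from the numerator and denominator of the reduced fraction: 36 = 2^2 · 9 and 17 = 2^0 · 17. Apply v_p(a/b) = v_p(a) − v_p(b): v_2(36/17) = 2 − 0 = 2.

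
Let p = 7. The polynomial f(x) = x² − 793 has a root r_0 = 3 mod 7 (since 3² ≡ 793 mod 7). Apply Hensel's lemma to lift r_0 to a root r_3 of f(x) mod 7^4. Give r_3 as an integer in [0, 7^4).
r_3 = 934 (mod 2401)

Hensel's recurrence: r_{i+1} = r_i − f(r_i)·(f′(r_i))^{-1} mod 7^{i+2}, with f′(x) = 2x. Iterate:
  r_0 = 3 (mod 7)
  r_1 = 3 (mod 49)
  r_2 = 248 (mod 343)
  r_3 = 934 (mod 2401)
Final: r_3 = 934, and one checks f(r_3) ≡ 0 mod 7^4.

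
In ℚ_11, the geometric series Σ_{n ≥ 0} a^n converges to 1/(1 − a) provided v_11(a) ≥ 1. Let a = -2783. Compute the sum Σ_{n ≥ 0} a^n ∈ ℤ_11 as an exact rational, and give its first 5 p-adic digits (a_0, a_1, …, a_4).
Σ a^n = 1/(1 − a) = 1/2784;  first 5 digits = (1, 0, 10, 8, 0)

v_11(a) = 2 ≥ 1, so the series converges in ℤ_11 to 1/(1 − a) = 1/(1 − (-2783)) = 1/2784. Expand this rational in ℤ_11: compute digits iteratively via d_i = x_i mod 11, x_{i+1} = (x_i − d_i)/11. The first 5 digits are (1, 0, 10, 8, 0).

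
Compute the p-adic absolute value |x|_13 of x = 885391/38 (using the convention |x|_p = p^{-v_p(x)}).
|885391/38|_13 = 1/28561

Step 1 — compute v_13(x) by factoring powers of 13 out of the numerator and denominator: v_13(885391/38) = 4. Step 2 — apply |x|_p = p^{-v_p(x)} = 13^{-4} = 1/28561.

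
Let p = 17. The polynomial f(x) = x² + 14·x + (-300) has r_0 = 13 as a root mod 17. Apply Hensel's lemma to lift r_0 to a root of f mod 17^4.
r_3 = 60839 (mod 83521)

Hensel: r_{i+1} = r_i − f(r_i)·(f′(r_i))^{-1} mod 17^{i+2}, f′(x) = 2x + 14. Iterate:
  r_0 = 13 (mod 17)
  r_1 = 149 (mod 289)
  r_2 = 1883 (mod 4913)
  r_3 = 60839 (mod 83521)
Final: r = 60839 satisfies f(r) ≡ 0 mod 17^4.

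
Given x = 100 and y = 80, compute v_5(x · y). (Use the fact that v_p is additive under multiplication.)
v_5(8000) = 3

v_p(x) = 2 (factor: 100 = 5^2 · 4); v_p(y) = 1 (factor: 80 = 5^1 · 16). Additivity: v_p(xy) = v_p(x) + v_p(y) = 2 + 1 = 3. (Direct check: xy = 8000 = 5^3 · (64).)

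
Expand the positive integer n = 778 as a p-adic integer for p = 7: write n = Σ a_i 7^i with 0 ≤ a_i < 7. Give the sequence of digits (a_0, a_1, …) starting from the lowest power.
(a_0, a_1, …) = (1, 6, 1, 2)

Repeated division by 7 gives the digits low-to-high: 778 = 1 + 6·7^1 + 1·7^2 + 2·7^3. Digit sequence: (1, 6, 1, 2).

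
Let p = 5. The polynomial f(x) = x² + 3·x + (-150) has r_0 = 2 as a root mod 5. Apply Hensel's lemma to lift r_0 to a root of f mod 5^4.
r_3 = 572 (mod 625)

Hensel: r_{i+1} = r_i − f(r_i)·(f′(r_i))^{-1} mod 5^{i+2}, f′(x) = 2x + 3. Iterate:
  r_0 = 2 (mod 5)
  r_1 = 22 (mod 25)
  r_2 = 72 (mod 125)
  r_3 = 572 (mod 625)
Final: r = 572 satisfies f(r) ≡ 0 mod 5^4.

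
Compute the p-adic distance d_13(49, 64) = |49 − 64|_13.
d_13(49, 64) = 1

Step 1 — x − y = 49 − 64 = -15. Step 2 — v_13(-15) = 0 (factor: -15 = −(13^0 · 15); the sign does not affect v_p). Step 3 — |x − y|_13 = 13^{0} = 1.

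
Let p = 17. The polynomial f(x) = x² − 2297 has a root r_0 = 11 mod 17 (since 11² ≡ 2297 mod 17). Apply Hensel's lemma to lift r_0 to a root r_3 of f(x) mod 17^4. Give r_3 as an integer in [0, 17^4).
r_3 = 36629 (mod 83521)

Hensel's recurrence: r_{i+1} = r_i − f(r_i)·(f′(r_i))^{-1} mod 17^{i+2}, with f′(x) = 2x. Iterate:
  r_0 = 11 (mod 17)
  r_1 = 215 (mod 289)
  r_2 = 2238 (mod 4913)
  r_3 = 36629 (mod 83521)
Final: r_3 = 36629, and one checks f(r_3) ≡ 0 mod 17^4.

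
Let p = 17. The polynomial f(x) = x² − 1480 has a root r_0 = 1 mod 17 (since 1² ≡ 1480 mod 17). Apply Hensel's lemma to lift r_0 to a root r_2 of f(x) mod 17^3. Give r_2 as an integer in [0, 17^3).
r_2 = 596 (mod 4913)

Hensel's recurrence: r_{i+1} = r_i − f(r_i)·(f′(r_i))^{-1} mod 17^{i+2}, with f′(x) = 2x. Iterate:
  r_0 = 1 (mod 17)
  r_1 = 18 (mod 289)
  r_2 = 596 (mod 4913)
Final: r_2 = 596, and one checks f(r_2) ≡ 0 mod 17^3.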